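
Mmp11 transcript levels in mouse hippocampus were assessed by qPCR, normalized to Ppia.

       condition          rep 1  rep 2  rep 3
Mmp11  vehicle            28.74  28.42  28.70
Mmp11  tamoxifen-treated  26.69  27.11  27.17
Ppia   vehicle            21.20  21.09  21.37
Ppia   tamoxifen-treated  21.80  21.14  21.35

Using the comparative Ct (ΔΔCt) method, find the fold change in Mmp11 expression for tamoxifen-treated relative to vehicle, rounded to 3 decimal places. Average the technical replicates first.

Mean Ct: Mmp11 vehicle 28.620; Mmp11 tamoxifen-treated 26.990; Ppia vehicle 21.220; Ppia tamoxifen-treated 21.430
ΔCt(vehicle) = 28.620 − 21.220 = 7.400
ΔCt(tamoxifen-treated) = 26.990 − 21.430 = 5.560
ΔΔCt = 5.560 − 7.400 = -1.840
Fold change = 2^(−(-1.840)) = 2^1.840 = 3.5801

3.580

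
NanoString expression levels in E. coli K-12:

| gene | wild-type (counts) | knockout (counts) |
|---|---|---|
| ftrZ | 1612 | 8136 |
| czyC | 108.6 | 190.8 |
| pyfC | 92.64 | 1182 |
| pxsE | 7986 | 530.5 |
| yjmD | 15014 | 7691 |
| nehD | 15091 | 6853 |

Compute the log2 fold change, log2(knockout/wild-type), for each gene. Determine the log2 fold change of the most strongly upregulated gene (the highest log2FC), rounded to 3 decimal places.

3.673

log2(8136/1612) = 2.335  (ftrZ)
log2(190.8/108.6) = 0.813  (czyC)
log2(1182/92.64) = 3.673  (pyfC)
log2(530.5/7986) = -3.912  (pxsE)
log2(7691/15014) = -0.965  (yjmD)
log2(6853/15091) = -1.139  (nehD)
pyfC is most strongly upregulated.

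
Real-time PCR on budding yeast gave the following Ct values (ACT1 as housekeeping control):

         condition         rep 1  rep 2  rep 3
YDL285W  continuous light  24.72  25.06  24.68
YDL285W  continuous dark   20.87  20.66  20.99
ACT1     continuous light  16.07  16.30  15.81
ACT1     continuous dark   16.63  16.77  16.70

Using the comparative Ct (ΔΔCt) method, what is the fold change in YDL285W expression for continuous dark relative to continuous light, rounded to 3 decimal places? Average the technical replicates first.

24.590

Mean Ct: YDL285W continuous light 24.820; YDL285W continuous dark 20.840; ACT1 continuous light 16.060; ACT1 continuous dark 16.700
ΔCt(continuous light) = 24.820 − 16.060 = 8.760
ΔCt(continuous dark) = 20.840 − 16.700 = 4.140
ΔΔCt = 4.140 − 8.760 = -4.620
Fold change = 2^(−(-4.620)) = 2^4.620 = 24.5900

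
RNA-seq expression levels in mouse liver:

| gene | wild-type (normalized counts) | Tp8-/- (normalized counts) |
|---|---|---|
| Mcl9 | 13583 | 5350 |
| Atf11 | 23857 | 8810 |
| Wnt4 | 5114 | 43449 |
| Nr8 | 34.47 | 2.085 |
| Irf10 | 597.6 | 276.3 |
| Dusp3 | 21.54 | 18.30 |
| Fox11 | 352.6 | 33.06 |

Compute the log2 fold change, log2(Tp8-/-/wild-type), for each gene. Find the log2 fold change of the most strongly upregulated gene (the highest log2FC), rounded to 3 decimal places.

log2(5350/13583) = -1.344  (Mcl9)
log2(8810/23857) = -1.437  (Atf11)
log2(43449/5114) = 3.087  (Wnt4)
log2(2.085/34.47) = -4.047  (Nr8)
log2(276.3/597.6) = -1.113  (Irf10)
log2(18.30/21.54) = -0.235  (Dusp3)
log2(33.06/352.6) = -3.415  (Fox11)
Wnt4 is most strongly upregulated.

3.087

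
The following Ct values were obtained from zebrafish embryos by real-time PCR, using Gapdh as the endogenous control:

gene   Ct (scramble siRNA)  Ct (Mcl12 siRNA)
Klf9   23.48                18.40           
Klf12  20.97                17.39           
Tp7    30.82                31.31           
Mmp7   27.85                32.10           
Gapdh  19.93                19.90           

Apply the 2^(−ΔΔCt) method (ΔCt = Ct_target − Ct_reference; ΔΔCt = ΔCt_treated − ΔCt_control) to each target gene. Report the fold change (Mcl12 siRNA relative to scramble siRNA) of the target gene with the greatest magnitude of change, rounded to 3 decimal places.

Klf9: ΔΔCt = (18.40−19.90) − (23.48−19.93) = -1.50 − 3.55 = -5.05; fold change = 2^5.05 = 33.128
Klf12: ΔΔCt = (17.39−19.90) − (20.97−19.93) = -2.51 − 1.04 = -3.55; fold change = 2^3.55 = 11.713
Tp7: ΔΔCt = (31.31−19.90) − (30.82−19.93) = 11.41 − 10.89 = 0.52; fold change = 2^-0.52 = 0.697
Mmp7: ΔΔCt = (32.10−19.90) − (27.85−19.93) = 12.20 − 7.92 = 4.28; fold change = 2^-4.28 = 0.051
Klf9 has the largest |ΔΔCt| = 5.05.

33.128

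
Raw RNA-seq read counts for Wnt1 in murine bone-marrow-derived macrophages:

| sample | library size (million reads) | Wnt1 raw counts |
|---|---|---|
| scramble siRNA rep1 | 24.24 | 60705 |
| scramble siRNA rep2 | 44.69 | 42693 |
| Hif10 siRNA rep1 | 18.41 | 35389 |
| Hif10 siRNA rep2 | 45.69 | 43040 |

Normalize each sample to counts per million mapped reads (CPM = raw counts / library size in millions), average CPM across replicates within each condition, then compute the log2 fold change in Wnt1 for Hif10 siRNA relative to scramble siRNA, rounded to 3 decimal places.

-0.272

CPM(scramble siRNA rep1) = 60705 / 24.24 = 2504.3317
CPM(scramble siRNA rep2) = 42693 / 44.69 = 955.3144
CPM(Hif10 siRNA rep1) = 35389 / 18.41 = 1922.2705
CPM(Hif10 siRNA rep2) = 43040 / 45.69 = 942.0004
mean CPM(scramble siRNA) = 1729.8230; mean CPM(Hif10 siRNA) = 1432.1355
Fold change = 1432.1355 / 1729.8230 = 0.82791
log2(0.82791) = -0.2725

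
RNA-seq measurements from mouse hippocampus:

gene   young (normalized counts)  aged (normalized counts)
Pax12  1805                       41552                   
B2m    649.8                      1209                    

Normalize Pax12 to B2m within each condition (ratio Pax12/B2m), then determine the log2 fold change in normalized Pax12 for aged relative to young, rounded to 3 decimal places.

3.629

Pax12/B2m (young) = 1805 / 649.8 = 2.7778
Pax12/B2m (aged) = 41552 / 1209 = 34.369
Fold change = 34.369 / 2.7778 = 12.3728
log2(12.3728) = 3.6291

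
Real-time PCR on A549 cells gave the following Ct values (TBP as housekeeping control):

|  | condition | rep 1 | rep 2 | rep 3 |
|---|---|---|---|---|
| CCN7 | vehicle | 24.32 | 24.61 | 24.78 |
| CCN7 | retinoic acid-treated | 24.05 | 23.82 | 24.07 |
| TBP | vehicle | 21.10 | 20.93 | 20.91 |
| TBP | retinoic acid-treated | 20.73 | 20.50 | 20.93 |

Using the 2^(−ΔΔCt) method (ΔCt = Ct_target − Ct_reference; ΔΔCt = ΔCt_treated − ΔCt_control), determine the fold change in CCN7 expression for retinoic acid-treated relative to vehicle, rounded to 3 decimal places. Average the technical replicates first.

1.257

Mean Ct: CCN7 vehicle 24.570; CCN7 retinoic acid-treated 23.980; TBP vehicle 20.980; TBP retinoic acid-treated 20.720
ΔCt(vehicle) = 24.570 − 20.980 = 3.590
ΔCt(retinoic acid-treated) = 23.980 − 20.720 = 3.260
ΔΔCt = 3.260 − 3.590 = -0.330
Fold change = 2^(−(-0.330)) = 2^0.330 = 1.2570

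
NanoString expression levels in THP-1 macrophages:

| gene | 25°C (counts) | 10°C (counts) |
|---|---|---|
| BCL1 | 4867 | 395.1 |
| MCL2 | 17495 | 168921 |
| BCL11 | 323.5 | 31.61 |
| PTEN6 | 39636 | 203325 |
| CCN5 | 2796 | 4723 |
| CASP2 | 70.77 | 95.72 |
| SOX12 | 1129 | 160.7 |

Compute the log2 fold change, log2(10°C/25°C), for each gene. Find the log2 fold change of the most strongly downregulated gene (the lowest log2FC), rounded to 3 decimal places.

log2(395.1/4867) = -3.623  (BCL1)
log2(168921/17495) = 3.271  (MCL2)
log2(31.61/323.5) = -3.355  (BCL11)
log2(203325/39636) = 2.359  (PTEN6)
log2(4723/2796) = 0.756  (CCN5)
log2(95.72/70.77) = 0.436  (CASP2)
log2(160.7/1129) = -2.813  (SOX12)
BCL1 is most strongly downregulated.

-3.623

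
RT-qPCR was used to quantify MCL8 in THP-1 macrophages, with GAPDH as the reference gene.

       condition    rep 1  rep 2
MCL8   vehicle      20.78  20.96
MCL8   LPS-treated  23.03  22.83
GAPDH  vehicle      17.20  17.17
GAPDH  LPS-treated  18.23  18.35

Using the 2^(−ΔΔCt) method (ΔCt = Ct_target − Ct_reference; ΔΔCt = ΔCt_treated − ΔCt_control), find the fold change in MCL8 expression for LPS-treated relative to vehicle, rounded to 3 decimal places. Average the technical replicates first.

Mean Ct: MCL8 vehicle 20.870; MCL8 LPS-treated 22.930; GAPDH vehicle 17.185; GAPDH LPS-treated 18.290
ΔCt(vehicle) = 20.870 − 17.185 = 3.685
ΔCt(LPS-treated) = 22.930 − 18.290 = 4.640
ΔΔCt = 4.640 − 3.685 = 0.955
Fold change = 2^(−0.955) = 0.5158

0.516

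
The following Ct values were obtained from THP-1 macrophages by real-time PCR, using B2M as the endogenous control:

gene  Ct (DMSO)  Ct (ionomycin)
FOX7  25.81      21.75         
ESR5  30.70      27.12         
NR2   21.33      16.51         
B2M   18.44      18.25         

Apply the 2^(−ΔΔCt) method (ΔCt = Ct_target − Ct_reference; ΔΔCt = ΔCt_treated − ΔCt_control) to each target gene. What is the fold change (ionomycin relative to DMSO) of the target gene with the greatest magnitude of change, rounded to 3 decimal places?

24.761

FOX7: ΔΔCt = (21.75−18.25) − (25.81−18.44) = 3.50 − 7.37 = -3.87; fold change = 2^3.87 = 14.621
ESR5: ΔΔCt = (27.12−18.25) − (30.70−18.44) = 8.87 − 12.26 = -3.39; fold change = 2^3.39 = 10.483
NR2: ΔΔCt = (16.51−18.25) − (21.33−18.44) = -1.74 − 2.89 = -4.63; fold change = 2^4.63 = 24.761
NR2 has the largest |ΔΔCt| = 4.63.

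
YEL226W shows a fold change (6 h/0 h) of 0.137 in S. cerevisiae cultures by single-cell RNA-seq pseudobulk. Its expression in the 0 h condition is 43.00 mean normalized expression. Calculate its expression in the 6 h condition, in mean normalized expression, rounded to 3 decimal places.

5.891

6 h expression = 43.00 × 0.137 = 5.891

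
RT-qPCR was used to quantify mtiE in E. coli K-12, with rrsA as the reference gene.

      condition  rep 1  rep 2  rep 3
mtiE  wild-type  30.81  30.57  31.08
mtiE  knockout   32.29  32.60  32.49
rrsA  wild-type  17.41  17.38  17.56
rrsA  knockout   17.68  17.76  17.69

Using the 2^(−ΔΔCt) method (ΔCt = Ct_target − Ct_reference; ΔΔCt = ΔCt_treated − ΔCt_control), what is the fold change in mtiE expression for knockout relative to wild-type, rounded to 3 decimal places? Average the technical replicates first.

0.384

Mean Ct: mtiE wild-type 30.820; mtiE knockout 32.460; rrsA wild-type 17.450; rrsA knockout 17.710
ΔCt(wild-type) = 30.820 − 17.450 = 13.370
ΔCt(knockout) = 32.460 − 17.710 = 14.750
ΔΔCt = 14.750 − 13.370 = 1.380
Fold change = 2^(−1.380) = 0.3842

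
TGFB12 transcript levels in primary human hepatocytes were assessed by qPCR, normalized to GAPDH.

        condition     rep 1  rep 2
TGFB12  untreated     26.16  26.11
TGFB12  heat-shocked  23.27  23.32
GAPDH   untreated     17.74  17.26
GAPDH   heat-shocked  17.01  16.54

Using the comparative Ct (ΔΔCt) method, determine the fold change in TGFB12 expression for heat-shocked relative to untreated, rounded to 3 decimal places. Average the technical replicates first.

Mean Ct: TGFB12 untreated 26.135; TGFB12 heat-shocked 23.295; GAPDH untreated 17.500; GAPDH heat-shocked 16.775
ΔCt(untreated) = 26.135 − 17.500 = 8.635
ΔCt(heat-shocked) = 23.295 − 16.775 = 6.520
ΔΔCt = 6.520 − 8.635 = -2.115
Fold change = 2^(−(-2.115)) = 2^2.115 = 4.3319

4.332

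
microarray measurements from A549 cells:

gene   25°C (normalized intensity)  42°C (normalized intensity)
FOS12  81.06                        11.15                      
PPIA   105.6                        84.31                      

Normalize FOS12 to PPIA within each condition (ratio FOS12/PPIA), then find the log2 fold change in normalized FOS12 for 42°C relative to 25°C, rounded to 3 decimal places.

-2.537

FOS12/PPIA (25°C) = 81.06 / 105.6 = 0.76761
FOS12/PPIA (42°C) = 11.15 / 84.31 = 0.13225
Fold change = 0.13225 / 0.76761 = 0.1723
log2(0.1723) = -2.5371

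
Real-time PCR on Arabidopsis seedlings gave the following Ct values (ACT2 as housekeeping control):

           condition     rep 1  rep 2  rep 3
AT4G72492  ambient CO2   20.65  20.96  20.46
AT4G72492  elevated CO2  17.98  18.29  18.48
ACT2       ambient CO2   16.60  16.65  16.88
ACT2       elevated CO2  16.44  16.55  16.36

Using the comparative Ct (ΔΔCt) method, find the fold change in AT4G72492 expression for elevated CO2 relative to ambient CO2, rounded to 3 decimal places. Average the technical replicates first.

Mean Ct: AT4G72492 ambient CO2 20.690; AT4G72492 elevated CO2 18.250; ACT2 ambient CO2 16.710; ACT2 elevated CO2 16.450
ΔCt(ambient CO2) = 20.690 − 16.710 = 3.980
ΔCt(elevated CO2) = 18.250 − 16.450 = 1.800
ΔΔCt = 1.800 − 3.980 = -2.180
Fold change = 2^(−(-2.180)) = 2^2.180 = 4.5315

4.532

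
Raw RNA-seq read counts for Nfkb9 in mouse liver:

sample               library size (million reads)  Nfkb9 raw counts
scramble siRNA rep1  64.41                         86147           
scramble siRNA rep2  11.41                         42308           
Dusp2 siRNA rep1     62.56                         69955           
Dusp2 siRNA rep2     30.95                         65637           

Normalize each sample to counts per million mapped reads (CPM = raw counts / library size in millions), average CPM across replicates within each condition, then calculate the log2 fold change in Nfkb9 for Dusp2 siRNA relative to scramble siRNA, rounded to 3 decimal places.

CPM(scramble siRNA rep1) = 86147 / 64.41 = 1337.4787
CPM(scramble siRNA rep2) = 42308 / 11.41 = 3707.9755
CPM(Dusp2 siRNA rep1) = 69955 / 62.56 = 1118.2065
CPM(Dusp2 siRNA rep2) = 65637 / 30.95 = 2120.7431
mean CPM(scramble siRNA) = 2522.7271; mean CPM(Dusp2 siRNA) = 1619.4748
Fold change = 1619.4748 / 2522.7271 = 0.64195
log2(0.64195) = -0.6395

-0.639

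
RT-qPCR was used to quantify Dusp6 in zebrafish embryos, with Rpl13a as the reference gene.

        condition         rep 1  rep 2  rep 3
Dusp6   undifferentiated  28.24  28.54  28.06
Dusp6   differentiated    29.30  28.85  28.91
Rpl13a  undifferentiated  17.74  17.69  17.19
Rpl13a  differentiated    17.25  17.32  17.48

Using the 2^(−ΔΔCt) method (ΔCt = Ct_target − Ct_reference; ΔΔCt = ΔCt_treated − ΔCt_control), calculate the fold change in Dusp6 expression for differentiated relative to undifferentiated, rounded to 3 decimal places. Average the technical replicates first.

Mean Ct: Dusp6 undifferentiated 28.280; Dusp6 differentiated 29.020; Rpl13a undifferentiated 17.540; Rpl13a differentiated 17.350
ΔCt(undifferentiated) = 28.280 − 17.540 = 10.740
ΔCt(differentiated) = 29.020 − 17.350 = 11.670
ΔΔCt = 11.670 − 10.740 = 0.930
Fold change = 2^(−0.930) = 0.5249

0.525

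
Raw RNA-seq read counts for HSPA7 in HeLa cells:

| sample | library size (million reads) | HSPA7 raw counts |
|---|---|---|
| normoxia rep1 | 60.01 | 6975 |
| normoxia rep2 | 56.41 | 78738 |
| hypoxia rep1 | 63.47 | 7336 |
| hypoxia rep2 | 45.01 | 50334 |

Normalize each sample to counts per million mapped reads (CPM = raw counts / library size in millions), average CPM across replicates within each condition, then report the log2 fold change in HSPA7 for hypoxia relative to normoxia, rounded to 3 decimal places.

CPM(normoxia rep1) = 6975 / 60.01 = 116.2306
CPM(normoxia rep2) = 78738 / 56.41 = 1395.8163
CPM(hypoxia rep1) = 7336 / 63.47 = 115.5822
CPM(hypoxia rep2) = 50334 / 45.01 = 1118.2848
mean CPM(normoxia) = 756.0235; mean CPM(hypoxia) = 616.9335
Fold change = 616.9335 / 756.0235 = 0.81602
log2(0.81602) = -0.2933

-0.293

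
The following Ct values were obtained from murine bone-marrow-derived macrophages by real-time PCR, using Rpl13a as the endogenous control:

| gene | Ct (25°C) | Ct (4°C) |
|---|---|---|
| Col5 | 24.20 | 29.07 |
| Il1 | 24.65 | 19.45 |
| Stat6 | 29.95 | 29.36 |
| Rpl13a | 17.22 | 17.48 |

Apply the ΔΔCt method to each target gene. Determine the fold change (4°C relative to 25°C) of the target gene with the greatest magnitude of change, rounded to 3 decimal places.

Col5: ΔΔCt = (29.07−17.48) − (24.20−17.22) = 11.59 − 6.98 = 4.61; fold change = 2^-4.61 = 0.041
Il1: ΔΔCt = (19.45−17.48) − (24.65−17.22) = 1.97 − 7.43 = -5.46; fold change = 2^5.46 = 44.017
Stat6: ΔΔCt = (29.36−17.48) − (29.95−17.22) = 11.88 − 12.73 = -0.85; fold change = 2^0.85 = 1.803
Il1 has the largest |ΔΔCt| = 5.46.

44.017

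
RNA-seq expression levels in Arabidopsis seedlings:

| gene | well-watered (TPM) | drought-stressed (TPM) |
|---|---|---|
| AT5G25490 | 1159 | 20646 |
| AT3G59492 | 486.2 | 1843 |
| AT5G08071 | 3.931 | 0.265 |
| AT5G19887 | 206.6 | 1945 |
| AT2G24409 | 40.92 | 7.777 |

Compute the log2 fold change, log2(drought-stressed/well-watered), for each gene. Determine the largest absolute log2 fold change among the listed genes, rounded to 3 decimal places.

4.155

log2(20646/1159) = 4.155  (AT5G25490)
log2(1843/486.2) = 1.922  (AT3G59492)
log2(0.265/3.931) = -3.891  (AT5G08071)
log2(1945/206.6) = 3.235  (AT5G19887)
log2(7.777/40.92) = -2.396  (AT2G24409)
The largest magnitude belongs to AT5G25490.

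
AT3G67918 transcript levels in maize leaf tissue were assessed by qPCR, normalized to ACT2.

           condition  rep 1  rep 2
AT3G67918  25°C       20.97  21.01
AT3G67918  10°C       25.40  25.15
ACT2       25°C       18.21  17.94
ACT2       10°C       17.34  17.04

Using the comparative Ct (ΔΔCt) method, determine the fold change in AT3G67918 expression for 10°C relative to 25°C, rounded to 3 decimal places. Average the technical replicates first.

0.028

Mean Ct: AT3G67918 25°C 20.990; AT3G67918 10°C 25.275; ACT2 25°C 18.075; ACT2 10°C 17.190
ΔCt(25°C) = 20.990 − 18.075 = 2.915
ΔCt(10°C) = 25.275 − 17.190 = 8.085
ΔΔCt = 8.085 − 2.915 = 5.170
Fold change = 2^(−5.170) = 0.0278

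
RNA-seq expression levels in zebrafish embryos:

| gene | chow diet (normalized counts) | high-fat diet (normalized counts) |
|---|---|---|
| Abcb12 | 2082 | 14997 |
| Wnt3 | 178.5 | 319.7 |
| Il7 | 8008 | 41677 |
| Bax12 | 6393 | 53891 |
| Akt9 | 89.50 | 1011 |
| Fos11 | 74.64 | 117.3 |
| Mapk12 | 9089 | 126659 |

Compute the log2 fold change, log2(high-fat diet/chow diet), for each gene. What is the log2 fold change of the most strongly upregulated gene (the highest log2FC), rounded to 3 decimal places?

log2(14997/2082) = 2.849  (Abcb12)
log2(319.7/178.5) = 0.841  (Wnt3)
log2(41677/8008) = 2.380  (Il7)
log2(53891/6393) = 3.075  (Bax12)
log2(1011/89.50) = 3.498  (Akt9)
log2(117.3/74.64) = 0.652  (Fos11)
log2(126659/9089) = 3.801  (Mapk12)
Mapk12 is most strongly upregulated.

3.801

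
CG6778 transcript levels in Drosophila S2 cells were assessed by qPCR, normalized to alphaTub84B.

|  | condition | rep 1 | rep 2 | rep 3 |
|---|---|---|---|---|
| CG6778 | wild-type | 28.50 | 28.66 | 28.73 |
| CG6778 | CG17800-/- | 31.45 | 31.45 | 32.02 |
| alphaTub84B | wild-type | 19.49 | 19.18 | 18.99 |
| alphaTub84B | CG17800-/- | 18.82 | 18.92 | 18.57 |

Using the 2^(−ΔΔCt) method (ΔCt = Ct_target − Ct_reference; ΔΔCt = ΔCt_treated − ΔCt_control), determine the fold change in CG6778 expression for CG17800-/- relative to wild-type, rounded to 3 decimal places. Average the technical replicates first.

0.091

Mean Ct: CG6778 wild-type 28.630; CG6778 CG17800-/- 31.640; alphaTub84B wild-type 19.220; alphaTub84B CG17800-/- 18.770
ΔCt(wild-type) = 28.630 − 19.220 = 9.410
ΔCt(CG17800-/-) = 31.640 − 18.770 = 12.870
ΔΔCt = 12.870 − 9.410 = 3.460
Fold change = 2^(−3.460) = 0.0909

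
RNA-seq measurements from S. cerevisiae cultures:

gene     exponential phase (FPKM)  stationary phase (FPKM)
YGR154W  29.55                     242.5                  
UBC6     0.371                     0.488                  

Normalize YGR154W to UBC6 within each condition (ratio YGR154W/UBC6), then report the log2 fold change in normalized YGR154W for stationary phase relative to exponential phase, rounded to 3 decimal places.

2.641

YGR154W/UBC6 (exponential phase) = 29.55 / 0.371 = 79.65
YGR154W/UBC6 (stationary phase) = 242.5 / 0.488 = 496.93
Fold change = 496.93 / 79.65 = 6.2389
log2(6.2389) = 2.6413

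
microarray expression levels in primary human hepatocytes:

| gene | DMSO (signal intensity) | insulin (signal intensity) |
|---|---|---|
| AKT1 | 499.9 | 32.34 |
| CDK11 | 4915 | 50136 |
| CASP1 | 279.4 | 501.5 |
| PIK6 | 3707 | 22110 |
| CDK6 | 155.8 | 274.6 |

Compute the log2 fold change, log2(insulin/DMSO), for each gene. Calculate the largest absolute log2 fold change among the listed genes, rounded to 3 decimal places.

3.950

log2(32.34/499.9) = -3.950  (AKT1)
log2(50136/4915) = 3.351  (CDK11)
log2(501.5/279.4) = 0.844  (CASP1)
log2(22110/3707) = 2.576  (PIK6)
log2(274.6/155.8) = 0.818  (CDK6)
The largest magnitude belongs to AKT1.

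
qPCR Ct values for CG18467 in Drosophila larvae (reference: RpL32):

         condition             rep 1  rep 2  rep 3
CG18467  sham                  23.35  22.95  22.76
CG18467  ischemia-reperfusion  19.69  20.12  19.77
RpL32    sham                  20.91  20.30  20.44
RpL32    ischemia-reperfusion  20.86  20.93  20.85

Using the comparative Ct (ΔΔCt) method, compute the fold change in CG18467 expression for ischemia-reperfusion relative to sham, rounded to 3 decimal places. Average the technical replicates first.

11.236

Mean Ct: CG18467 sham 23.020; CG18467 ischemia-reperfusion 19.860; RpL32 sham 20.550; RpL32 ischemia-reperfusion 20.880
ΔCt(sham) = 23.020 − 20.550 = 2.470
ΔCt(ischemia-reperfusion) = 19.860 − 20.880 = -1.020
ΔΔCt = -1.020 − 2.470 = -3.490
Fold change = 2^(−(-3.490)) = 2^3.490 = 11.2356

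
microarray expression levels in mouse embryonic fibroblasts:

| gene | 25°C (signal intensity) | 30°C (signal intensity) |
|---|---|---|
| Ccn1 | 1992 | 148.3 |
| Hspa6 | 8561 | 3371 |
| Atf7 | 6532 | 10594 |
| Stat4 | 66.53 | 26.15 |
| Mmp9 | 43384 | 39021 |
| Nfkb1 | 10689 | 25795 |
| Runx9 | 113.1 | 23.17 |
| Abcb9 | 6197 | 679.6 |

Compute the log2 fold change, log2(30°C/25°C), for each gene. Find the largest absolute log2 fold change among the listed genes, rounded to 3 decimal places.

3.748

log2(148.3/1992) = -3.748  (Ccn1)
log2(3371/8561) = -1.345  (Hspa6)
log2(10594/6532) = 0.698  (Atf7)
log2(26.15/66.53) = -1.347  (Stat4)
log2(39021/43384) = -0.153  (Mmp9)
log2(25795/10689) = 1.271  (Nfkb1)
log2(23.17/113.1) = -2.287  (Runx9)
log2(679.6/6197) = -3.189  (Abcb9)
The largest magnitude belongs to Ccn1.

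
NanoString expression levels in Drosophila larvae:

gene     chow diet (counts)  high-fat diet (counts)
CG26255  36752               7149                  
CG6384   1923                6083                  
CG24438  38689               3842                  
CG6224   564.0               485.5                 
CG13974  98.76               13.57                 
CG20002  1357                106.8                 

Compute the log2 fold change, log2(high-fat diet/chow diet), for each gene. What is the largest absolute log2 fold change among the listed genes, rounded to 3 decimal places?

log2(7149/36752) = -2.362  (CG26255)
log2(6083/1923) = 1.661  (CG6384)
log2(3842/38689) = -3.332  (CG24438)
log2(485.5/564.0) = -0.216  (CG6224)
log2(13.57/98.76) = -2.864  (CG13974)
log2(106.8/1357) = -3.667  (CG20002)
The largest magnitude belongs to CG20002.

3.667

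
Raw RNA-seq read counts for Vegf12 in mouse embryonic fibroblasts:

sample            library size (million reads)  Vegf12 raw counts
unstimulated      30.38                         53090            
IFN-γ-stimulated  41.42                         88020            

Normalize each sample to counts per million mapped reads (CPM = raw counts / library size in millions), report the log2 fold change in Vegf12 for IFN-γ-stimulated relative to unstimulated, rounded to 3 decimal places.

CPM(unstimulated) = 53090 / 30.38 = 1747.5313
CPM(IFN-γ-stimulated) = 88020 / 41.42 = 2125.0604
Fold change = 2125.0604 / 1747.5313 = 1.21604
log2(1.21604) = 0.2822

0.282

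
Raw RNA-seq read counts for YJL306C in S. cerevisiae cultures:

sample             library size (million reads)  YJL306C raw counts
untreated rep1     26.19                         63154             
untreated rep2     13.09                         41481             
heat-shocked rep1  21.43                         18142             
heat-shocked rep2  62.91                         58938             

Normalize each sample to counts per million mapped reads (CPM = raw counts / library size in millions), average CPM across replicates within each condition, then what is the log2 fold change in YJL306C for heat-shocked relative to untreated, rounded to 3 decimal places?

CPM(untreated rep1) = 63154 / 26.19 = 2411.3784
CPM(untreated rep2) = 41481 / 13.09 = 3168.9076
CPM(heat-shocked rep1) = 18142 / 21.43 = 846.5702
CPM(heat-shocked rep2) = 58938 / 62.91 = 936.8622
mean CPM(untreated) = 2790.1430; mean CPM(heat-shocked) = 891.7162
Fold change = 891.7162 / 2790.1430 = 0.31960
log2(0.31960) = -1.6457

-1.646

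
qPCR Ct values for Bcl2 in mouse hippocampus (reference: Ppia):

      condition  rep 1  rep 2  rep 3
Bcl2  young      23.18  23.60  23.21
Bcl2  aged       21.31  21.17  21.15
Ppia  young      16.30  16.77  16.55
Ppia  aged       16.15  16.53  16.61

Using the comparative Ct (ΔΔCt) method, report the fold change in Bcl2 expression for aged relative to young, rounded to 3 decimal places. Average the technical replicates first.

4.028

Mean Ct: Bcl2 young 23.330; Bcl2 aged 21.210; Ppia young 16.540; Ppia aged 16.430
ΔCt(young) = 23.330 − 16.540 = 6.790
ΔCt(aged) = 21.210 − 16.430 = 4.780
ΔΔCt = 4.780 − 6.790 = -2.010
Fold change = 2^(−(-2.010)) = 2^2.010 = 4.0278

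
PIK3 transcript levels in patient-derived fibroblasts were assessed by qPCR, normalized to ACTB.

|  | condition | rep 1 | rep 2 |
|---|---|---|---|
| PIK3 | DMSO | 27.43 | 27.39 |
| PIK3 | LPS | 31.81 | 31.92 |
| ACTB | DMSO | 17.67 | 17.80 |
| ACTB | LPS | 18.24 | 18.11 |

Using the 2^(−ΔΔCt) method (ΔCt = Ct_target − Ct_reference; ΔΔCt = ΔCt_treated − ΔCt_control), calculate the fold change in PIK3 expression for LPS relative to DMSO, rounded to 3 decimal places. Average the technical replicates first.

Mean Ct: PIK3 DMSO 27.410; PIK3 LPS 31.865; ACTB DMSO 17.735; ACTB LPS 18.175
ΔCt(DMSO) = 27.410 − 17.735 = 9.675
ΔCt(LPS) = 31.865 − 18.175 = 13.690
ΔΔCt = 13.690 − 9.675 = 4.015
Fold change = 2^(−4.015) = 0.0619

0.062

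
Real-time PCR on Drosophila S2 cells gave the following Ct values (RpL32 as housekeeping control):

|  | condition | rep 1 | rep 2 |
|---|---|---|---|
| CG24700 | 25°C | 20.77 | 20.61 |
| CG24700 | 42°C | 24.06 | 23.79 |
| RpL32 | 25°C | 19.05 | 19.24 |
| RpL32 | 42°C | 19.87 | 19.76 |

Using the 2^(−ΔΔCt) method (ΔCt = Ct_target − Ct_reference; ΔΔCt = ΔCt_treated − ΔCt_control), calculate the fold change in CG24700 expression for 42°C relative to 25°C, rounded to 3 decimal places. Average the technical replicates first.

Mean Ct: CG24700 25°C 20.690; CG24700 42°C 23.925; RpL32 25°C 19.145; RpL32 42°C 19.815
ΔCt(25°C) = 20.690 − 19.145 = 1.545
ΔCt(42°C) = 23.925 − 19.815 = 4.110
ΔΔCt = 4.110 − 1.545 = 2.565
Fold change = 2^(−2.565) = 0.1690

0.169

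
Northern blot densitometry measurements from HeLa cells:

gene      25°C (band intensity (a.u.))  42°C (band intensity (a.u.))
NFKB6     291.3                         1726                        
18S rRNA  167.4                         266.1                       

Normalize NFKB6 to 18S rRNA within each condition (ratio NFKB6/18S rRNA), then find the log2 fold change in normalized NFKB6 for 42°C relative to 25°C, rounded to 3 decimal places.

NFKB6/18S rRNA (25°C) = 291.3 / 167.4 = 1.7401
NFKB6/18S rRNA (42°C) = 1726 / 266.1 = 6.4863
Fold change = 6.4863 / 1.7401 = 3.7274
log2(3.7274) = 1.8982

1.898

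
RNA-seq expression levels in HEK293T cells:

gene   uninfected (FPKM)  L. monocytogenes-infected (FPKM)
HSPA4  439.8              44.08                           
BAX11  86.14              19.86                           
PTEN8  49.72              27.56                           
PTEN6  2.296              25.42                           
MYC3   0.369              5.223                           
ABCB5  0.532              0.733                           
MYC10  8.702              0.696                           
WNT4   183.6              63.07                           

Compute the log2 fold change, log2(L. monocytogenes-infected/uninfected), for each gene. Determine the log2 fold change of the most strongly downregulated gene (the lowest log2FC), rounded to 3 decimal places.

log2(44.08/439.8) = -3.319  (HSPA4)
log2(19.86/86.14) = -2.117  (BAX11)
log2(27.56/49.72) = -0.851  (PTEN8)
log2(25.42/2.296) = 3.469  (PTEN6)
log2(5.223/0.369) = 3.823  (MYC3)
log2(0.733/0.532) = 0.462  (ABCB5)
log2(0.696/8.702) = -3.644  (MYC10)
log2(63.07/183.6) = -1.542  (WNT4)
MYC10 is most strongly downregulated.

-3.644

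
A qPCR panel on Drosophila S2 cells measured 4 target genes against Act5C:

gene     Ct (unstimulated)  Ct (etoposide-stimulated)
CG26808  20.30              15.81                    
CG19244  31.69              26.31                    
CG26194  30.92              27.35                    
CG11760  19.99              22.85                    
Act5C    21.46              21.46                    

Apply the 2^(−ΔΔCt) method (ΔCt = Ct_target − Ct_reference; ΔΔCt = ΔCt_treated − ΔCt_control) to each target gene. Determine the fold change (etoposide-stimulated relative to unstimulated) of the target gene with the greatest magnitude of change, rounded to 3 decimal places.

41.643

CG26808: ΔΔCt = (15.81−21.46) − (20.30−21.46) = -5.65 − (-1.16) = -4.49; fold change = 2^4.49 = 22.471
CG19244: ΔΔCt = (26.31−21.46) − (31.69−21.46) = 4.85 − 10.23 = -5.38; fold change = 2^5.38 = 41.643
CG26194: ΔΔCt = (27.35−21.46) − (30.92−21.46) = 5.89 − 9.46 = -3.57; fold change = 2^3.57 = 11.876
CG11760: ΔΔCt = (22.85−21.46) − (19.99−21.46) = 1.39 − (-1.47) = 2.86; fold change = 2^-2.86 = 0.138
CG19244 has the largest |ΔΔCt| = 5.38.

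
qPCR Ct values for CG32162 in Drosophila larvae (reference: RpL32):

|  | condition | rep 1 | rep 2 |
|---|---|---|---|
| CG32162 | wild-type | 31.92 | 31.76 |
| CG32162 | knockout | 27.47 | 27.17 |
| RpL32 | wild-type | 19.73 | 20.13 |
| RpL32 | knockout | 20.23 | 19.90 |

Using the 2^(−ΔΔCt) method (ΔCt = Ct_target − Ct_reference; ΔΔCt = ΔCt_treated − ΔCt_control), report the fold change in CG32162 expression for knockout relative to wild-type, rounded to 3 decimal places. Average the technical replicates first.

25.194

Mean Ct: CG32162 wild-type 31.840; CG32162 knockout 27.320; RpL32 wild-type 19.930; RpL32 knockout 20.065
ΔCt(wild-type) = 31.840 − 19.930 = 11.910
ΔCt(knockout) = 27.320 − 20.065 = 7.255
ΔΔCt = 7.255 − 11.910 = -4.655
Fold change = 2^(−(-4.655)) = 2^4.655 = 25.1939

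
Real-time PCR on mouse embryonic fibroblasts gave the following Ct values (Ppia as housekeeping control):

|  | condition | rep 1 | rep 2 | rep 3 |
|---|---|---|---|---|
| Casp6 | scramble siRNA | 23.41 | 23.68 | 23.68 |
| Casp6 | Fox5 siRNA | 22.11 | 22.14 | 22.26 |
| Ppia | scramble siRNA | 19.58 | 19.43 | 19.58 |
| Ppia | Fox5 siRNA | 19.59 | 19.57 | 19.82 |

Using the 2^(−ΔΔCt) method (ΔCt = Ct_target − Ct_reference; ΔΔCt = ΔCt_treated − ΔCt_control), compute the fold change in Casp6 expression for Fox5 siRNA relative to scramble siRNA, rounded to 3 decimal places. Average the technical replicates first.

Mean Ct: Casp6 scramble siRNA 23.590; Casp6 Fox5 siRNA 22.170; Ppia scramble siRNA 19.530; Ppia Fox5 siRNA 19.660
ΔCt(scramble siRNA) = 23.590 − 19.530 = 4.060
ΔCt(Fox5 siRNA) = 22.170 − 19.660 = 2.510
ΔΔCt = 2.510 − 4.060 = -1.550
Fold change = 2^(−(-1.550)) = 2^1.550 = 2.9282

2.928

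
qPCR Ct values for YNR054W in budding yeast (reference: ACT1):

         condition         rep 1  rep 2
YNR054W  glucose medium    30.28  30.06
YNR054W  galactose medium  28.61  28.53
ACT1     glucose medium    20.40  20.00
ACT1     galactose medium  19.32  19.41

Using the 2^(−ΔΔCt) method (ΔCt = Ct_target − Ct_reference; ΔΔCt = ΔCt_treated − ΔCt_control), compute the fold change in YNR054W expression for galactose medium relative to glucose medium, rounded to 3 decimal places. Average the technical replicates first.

Mean Ct: YNR054W glucose medium 30.170; YNR054W galactose medium 28.570; ACT1 glucose medium 20.200; ACT1 galactose medium 19.365
ΔCt(glucose medium) = 30.170 − 20.200 = 9.970
ΔCt(galactose medium) = 28.570 − 19.365 = 9.205
ΔΔCt = 9.205 − 9.970 = -0.765
Fold change = 2^(−(-0.765)) = 2^0.765 = 1.6994

1.699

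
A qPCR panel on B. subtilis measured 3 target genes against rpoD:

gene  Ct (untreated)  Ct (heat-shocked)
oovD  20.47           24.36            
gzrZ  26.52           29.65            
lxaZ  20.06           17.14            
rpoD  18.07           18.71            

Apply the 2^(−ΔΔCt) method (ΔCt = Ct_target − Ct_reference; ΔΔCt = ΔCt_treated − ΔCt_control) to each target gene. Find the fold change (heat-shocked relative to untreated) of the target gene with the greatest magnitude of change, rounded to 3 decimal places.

11.794

oovD: ΔΔCt = (24.36−18.71) − (20.47−18.07) = 5.65 − 2.40 = 3.25; fold change = 2^-3.25 = 0.105
gzrZ: ΔΔCt = (29.65−18.71) − (26.52−18.07) = 10.94 − 8.45 = 2.49; fold change = 2^-2.49 = 0.178
lxaZ: ΔΔCt = (17.14−18.71) − (20.06−18.07) = -1.57 − 1.99 = -3.56; fold change = 2^3.56 = 11.794
lxaZ has the largest |ΔΔCt| = 3.56.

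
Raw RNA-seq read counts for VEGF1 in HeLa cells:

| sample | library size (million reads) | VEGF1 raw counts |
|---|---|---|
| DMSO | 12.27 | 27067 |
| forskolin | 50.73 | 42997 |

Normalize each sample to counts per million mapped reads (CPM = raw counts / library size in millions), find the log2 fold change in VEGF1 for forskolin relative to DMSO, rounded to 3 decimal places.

CPM(DMSO) = 27067 / 12.27 = 2205.9495
CPM(forskolin) = 42997 / 50.73 = 847.5655
Fold change = 847.5655 / 2205.9495 = 0.38422
log2(0.38422) = -1.3800

-1.380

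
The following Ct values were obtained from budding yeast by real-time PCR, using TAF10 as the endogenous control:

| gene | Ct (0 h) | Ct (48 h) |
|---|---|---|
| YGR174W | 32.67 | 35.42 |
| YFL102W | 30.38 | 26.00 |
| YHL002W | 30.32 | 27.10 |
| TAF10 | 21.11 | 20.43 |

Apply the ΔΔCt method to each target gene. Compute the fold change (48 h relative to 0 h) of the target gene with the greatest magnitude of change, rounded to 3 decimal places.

YGR174W: ΔΔCt = (35.42−20.43) − (32.67−21.11) = 14.99 − 11.56 = 3.43; fold change = 2^-3.43 = 0.093
YFL102W: ΔΔCt = (26.00−20.43) − (30.38−21.11) = 5.57 − 9.27 = -3.70; fold change = 2^3.70 = 12.996
YHL002W: ΔΔCt = (27.10−20.43) − (30.32−21.11) = 6.67 − 9.21 = -2.54; fold change = 2^2.54 = 5.816
YFL102W has the largest |ΔΔCt| = 3.70.

12.996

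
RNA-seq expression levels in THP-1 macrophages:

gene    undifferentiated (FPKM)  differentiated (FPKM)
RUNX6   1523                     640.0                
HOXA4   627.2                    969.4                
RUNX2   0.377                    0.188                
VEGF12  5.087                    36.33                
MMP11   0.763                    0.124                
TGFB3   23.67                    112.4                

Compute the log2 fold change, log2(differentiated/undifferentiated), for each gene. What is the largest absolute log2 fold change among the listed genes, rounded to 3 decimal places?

log2(640.0/1523) = -1.251  (RUNX6)
log2(969.4/627.2) = 0.628  (HOXA4)
log2(0.188/0.377) = -1.004  (RUNX2)
log2(36.33/5.087) = 2.836  (VEGF12)
log2(0.124/0.763) = -2.621  (MMP11)
log2(112.4/23.67) = 2.248  (TGFB3)
The largest magnitude belongs to VEGF12.

2.836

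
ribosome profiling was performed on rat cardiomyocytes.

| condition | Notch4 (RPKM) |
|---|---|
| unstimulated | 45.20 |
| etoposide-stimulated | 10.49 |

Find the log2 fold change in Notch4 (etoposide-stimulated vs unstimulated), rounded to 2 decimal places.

-2.11

Fold change = 10.49 / 45.20 = 0.2321
log2(0.2321) = -2.107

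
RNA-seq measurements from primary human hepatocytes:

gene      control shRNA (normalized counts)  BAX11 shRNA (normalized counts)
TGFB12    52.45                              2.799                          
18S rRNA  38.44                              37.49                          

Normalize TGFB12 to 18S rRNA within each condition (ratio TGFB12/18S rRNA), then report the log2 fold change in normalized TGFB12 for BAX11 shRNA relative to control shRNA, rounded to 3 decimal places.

-4.192

TGFB12/18S rRNA (control shRNA) = 52.45 / 38.44 = 1.3645
TGFB12/18S rRNA (BAX11 shRNA) = 2.799 / 37.49 = 0.07466
Fold change = 0.07466 / 1.3645 = 0.0547
log2(0.0547) = -4.1919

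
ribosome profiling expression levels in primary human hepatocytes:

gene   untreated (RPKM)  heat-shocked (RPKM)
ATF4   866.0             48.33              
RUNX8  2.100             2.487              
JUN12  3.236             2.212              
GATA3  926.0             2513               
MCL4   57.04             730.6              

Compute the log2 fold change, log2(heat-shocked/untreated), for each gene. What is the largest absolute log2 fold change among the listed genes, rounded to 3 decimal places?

4.163

log2(48.33/866.0) = -4.163  (ATF4)
log2(2.487/2.100) = 0.244  (RUNX8)
log2(2.212/3.236) = -0.549  (JUN12)
log2(2513/926.0) = 1.440  (GATA3)
log2(730.6/57.04) = 3.679  (MCL4)
The largest magnitude belongs to ATF4.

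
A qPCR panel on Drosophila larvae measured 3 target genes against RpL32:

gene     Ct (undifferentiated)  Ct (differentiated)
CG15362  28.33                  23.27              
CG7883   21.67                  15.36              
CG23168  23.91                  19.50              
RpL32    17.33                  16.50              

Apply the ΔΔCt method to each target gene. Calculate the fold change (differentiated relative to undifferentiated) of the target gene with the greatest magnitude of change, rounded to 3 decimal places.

CG15362: ΔΔCt = (23.27−16.50) − (28.33−17.33) = 6.77 − 11.00 = -4.23; fold change = 2^4.23 = 18.765
CG7883: ΔΔCt = (15.36−16.50) − (21.67−17.33) = -1.14 − 4.34 = -5.48; fold change = 2^5.48 = 44.632
CG23168: ΔΔCt = (19.50−16.50) − (23.91−17.33) = 3.00 − 6.58 = -3.58; fold change = 2^3.58 = 11.959
CG7883 has the largest |ΔΔCt| = 5.48.

44.632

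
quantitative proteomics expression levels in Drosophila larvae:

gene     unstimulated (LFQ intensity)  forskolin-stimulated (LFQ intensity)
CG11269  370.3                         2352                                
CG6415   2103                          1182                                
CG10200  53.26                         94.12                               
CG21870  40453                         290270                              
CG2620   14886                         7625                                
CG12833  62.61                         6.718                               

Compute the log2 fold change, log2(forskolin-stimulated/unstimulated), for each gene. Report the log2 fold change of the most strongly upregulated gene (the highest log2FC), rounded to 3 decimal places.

log2(2352/370.3) = 2.667  (CG11269)
log2(1182/2103) = -0.831  (CG6415)
log2(94.12/53.26) = 0.821  (CG10200)
log2(290270/40453) = 2.843  (CG21870)
log2(7625/14886) = -0.965  (CG2620)
log2(6.718/62.61) = -3.220  (CG12833)
CG21870 is most strongly upregulated.

2.843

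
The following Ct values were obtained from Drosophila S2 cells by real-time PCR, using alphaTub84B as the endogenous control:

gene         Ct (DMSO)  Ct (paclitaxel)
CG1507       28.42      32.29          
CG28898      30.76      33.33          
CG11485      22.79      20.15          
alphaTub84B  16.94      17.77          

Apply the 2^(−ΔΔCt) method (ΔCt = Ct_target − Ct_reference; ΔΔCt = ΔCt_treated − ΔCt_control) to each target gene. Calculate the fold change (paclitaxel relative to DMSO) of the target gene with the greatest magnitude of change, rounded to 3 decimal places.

CG1507: ΔΔCt = (32.29−17.77) − (28.42−16.94) = 14.52 − 11.48 = 3.04; fold change = 2^-3.04 = 0.122
CG28898: ΔΔCt = (33.33−17.77) − (30.76−16.94) = 15.56 − 13.82 = 1.74; fold change = 2^-1.74 = 0.299
CG11485: ΔΔCt = (20.15−17.77) − (22.79−16.94) = 2.38 − 5.85 = -3.47; fold change = 2^3.47 = 11.081
CG11485 has the largest |ΔΔCt| = 3.47.

11.081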